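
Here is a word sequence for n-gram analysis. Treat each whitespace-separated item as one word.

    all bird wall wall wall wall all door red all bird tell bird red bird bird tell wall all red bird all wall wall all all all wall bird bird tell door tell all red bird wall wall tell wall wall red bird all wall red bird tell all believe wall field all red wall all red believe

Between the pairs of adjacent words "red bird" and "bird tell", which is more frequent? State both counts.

"red bird" (5 vs 4)

"red bird": 5 occurrences
"bird tell": 4 occurrences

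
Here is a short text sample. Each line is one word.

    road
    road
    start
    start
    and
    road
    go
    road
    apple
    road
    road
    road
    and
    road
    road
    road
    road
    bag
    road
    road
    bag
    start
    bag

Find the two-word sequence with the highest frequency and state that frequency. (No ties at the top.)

Bigram frequencies (highest first):
  road road: 7
  and road: 2
  road bag: 2
  road start: 1
  start start: 1
  start and: 1
  … (8 more, each ≤ 1)

"road road", 7 times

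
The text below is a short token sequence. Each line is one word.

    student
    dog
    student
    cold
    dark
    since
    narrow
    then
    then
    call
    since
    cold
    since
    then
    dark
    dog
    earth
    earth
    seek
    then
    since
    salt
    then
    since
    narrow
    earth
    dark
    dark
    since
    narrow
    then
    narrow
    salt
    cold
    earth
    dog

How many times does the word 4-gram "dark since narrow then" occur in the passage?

2

Scanning the 33 overlapping 4-gram windows for "dark since narrow then":
  position 5–8: dark since narrow then
  position 28–31: dark since narrow then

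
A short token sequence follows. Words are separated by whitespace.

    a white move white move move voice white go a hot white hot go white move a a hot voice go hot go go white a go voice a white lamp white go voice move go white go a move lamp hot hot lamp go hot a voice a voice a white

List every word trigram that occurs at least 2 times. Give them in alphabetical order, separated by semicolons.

a voice a; voice a white; white go a

Trigram counts meeting the condition (at least 2 times):
  a voice a: 2
  voice a white: 2
  white go a: 2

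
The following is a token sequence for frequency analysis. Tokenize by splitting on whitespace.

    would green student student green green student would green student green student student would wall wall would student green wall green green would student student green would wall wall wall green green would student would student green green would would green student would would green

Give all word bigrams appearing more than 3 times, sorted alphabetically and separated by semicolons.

Bigram counts meeting the condition (more than 3 times):
  green green: 4
  green student: 5
  green would: 4
  student green: 5
  student would: 4
  would green: 4
  would student: 4

green green; green student; green would; student green; student would; would green; would student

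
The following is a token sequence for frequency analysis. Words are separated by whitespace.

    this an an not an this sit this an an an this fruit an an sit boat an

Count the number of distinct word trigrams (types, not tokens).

18 tokens → 16 trigram windows in total.
Repeated trigrams (each contributes count−1 duplicates):
  this an an: 2
1 duplicate windows → 16 − 1 = 15 distinct.

15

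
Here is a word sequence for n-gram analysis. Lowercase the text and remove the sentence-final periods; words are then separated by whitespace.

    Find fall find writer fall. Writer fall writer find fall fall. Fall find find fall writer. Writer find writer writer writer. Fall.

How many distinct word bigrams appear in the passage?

22 tokens → 21 bigram windows in total.
Repeated bigrams (each contributes count−1 duplicates):
  fall writer: 3
  find fall: 3
  writer fall: 3
  writer writer: 3
  fall fall: 2
  fall find: 2
  find writer: 2
  writer find: 2
12 duplicate windows → 21 − 12 = 9 distinct.

9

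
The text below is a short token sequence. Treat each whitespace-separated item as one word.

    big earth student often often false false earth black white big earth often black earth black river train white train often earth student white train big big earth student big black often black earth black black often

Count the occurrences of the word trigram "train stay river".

0

Scanning the 35 overlapping trigram windows for "train stay river":
  (none found)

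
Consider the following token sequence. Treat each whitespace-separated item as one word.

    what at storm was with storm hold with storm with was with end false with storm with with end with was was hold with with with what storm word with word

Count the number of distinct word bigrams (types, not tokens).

21

31 tokens → 30 bigram windows in total.
Repeated bigrams (each contributes count−1 duplicates):
  with storm: 3
  with with: 3
  hold with: 2
  storm with: 2
  was with: 2
  with end: 2
  with was: 2
9 duplicate windows → 30 − 9 = 21 distinct.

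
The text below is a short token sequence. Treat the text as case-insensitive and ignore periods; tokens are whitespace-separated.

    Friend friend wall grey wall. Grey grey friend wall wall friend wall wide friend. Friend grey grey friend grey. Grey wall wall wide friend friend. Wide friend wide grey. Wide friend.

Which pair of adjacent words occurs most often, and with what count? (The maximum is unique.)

Bigram frequencies (highest first):
  wide friend: 4
  friend friend: 3
  friend wall: 3
  grey grey: 3
  wall grey: 2
  grey wall: 2
  … (8 more, each ≤ 2)

"wide friend", 4 times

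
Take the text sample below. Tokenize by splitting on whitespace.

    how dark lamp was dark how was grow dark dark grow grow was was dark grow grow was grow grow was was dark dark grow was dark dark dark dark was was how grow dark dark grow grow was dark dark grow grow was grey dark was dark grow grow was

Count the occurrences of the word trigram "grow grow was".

6

Scanning the 49 overlapping trigram windows for "grow grow was":
  position 11–13: grow grow was
  position 16–18: grow grow was
  position 19–21: grow grow was
  position 37–39: grow grow was
  position 42–44: grow grow was
  position 49–51: grow grow was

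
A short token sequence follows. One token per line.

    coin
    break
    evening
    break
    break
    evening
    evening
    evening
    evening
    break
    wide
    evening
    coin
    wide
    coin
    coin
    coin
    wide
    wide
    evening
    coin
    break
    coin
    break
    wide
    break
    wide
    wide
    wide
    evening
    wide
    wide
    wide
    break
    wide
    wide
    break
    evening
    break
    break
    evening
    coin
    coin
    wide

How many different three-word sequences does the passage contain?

44 tokens → 42 trigram windows in total.
Repeated trigrams (each contributes count−1 duplicates):
  break break evening: 2
  break evening break: 2
  break wide wide: 2
  coin coin wide: 2
  evening break break: 2
  evening evening evening: 2
  wide break wide: 2
  wide evening coin: 2
  … (3 more repeated)
11 duplicate windows → 42 − 11 = 31 distinct.

31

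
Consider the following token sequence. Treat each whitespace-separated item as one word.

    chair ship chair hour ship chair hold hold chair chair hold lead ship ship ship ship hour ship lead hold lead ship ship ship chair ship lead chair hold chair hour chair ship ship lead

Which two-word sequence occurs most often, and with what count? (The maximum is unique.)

"ship ship", 6 times

Bigram frequencies (highest first):
  ship ship: 6
  chair ship: 3
  ship chair: 3
  chair hold: 3
  ship lead: 3
  chair hour: 2
  … (10 more, each ≤ 2)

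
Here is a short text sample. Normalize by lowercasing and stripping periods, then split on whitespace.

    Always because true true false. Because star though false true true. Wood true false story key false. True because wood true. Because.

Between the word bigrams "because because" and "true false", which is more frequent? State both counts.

"true false" (2 vs 0)

"because because": 0 occurrences
"true false": 2 occurrences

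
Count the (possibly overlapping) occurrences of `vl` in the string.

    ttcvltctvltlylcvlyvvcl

Sliding a length-2 window over the 22 characters (21 positions):
  position 4–5: vl
  position 9–10: vl
  position 16–17: vl

3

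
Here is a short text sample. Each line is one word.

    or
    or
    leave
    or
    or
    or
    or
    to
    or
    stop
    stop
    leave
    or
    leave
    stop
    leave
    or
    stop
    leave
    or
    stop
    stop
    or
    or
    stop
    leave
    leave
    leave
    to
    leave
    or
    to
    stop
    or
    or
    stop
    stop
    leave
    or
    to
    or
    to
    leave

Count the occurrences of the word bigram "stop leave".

Scanning the 42 overlapping bigram windows for "stop leave":
  position 11–12: stop leave
  position 15–16: stop leave
  position 18–19: stop leave
  position 25–26: stop leave
  position 37–38: stop leave

5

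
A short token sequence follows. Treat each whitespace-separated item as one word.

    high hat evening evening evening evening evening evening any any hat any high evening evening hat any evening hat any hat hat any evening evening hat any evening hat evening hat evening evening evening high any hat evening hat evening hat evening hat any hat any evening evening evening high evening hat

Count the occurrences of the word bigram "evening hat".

9

Scanning the 51 overlapping bigram windows for "evening hat":
  position 15–16: evening hat
  position 18–19: evening hat
  position 25–26: evening hat
  position 28–29: evening hat
  position 30–31: evening hat
  position 38–39: evening hat
  position 40–41: evening hat
  position 42–43: evening hat
  position 51–52: evening hat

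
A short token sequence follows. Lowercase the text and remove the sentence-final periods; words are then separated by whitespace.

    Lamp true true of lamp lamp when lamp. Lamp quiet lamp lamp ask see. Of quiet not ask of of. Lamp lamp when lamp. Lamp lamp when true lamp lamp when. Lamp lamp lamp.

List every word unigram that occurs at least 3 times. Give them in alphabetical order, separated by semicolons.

Unigram counts meeting the condition (at least 3 times):
  lamp: 17
  of: 4
  true: 3
  when: 4

lamp; of; true; when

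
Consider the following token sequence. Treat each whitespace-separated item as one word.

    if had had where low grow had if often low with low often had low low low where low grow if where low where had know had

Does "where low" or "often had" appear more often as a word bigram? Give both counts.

"where low" (3 vs 1)

"where low": 3 occurrences
"often had": 1 occurrence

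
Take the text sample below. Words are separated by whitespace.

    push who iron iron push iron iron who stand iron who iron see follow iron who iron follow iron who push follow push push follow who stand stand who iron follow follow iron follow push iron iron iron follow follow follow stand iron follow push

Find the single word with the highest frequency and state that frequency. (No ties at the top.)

"iron", 15 times

Unigram frequencies (highest first):
  iron: 15
  follow: 11
  push: 7
  who: 7
  stand: 4
  see: 1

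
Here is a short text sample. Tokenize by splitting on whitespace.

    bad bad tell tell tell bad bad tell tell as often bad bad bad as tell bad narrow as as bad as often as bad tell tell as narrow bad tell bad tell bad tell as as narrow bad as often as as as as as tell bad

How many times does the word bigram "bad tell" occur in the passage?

6

Scanning the 47 overlapping bigram windows for "bad tell":
  position 2–3: bad tell
  position 7–8: bad tell
  position 25–26: bad tell
  position 30–31: bad tell
  position 32–33: bad tell
  position 34–35: bad tell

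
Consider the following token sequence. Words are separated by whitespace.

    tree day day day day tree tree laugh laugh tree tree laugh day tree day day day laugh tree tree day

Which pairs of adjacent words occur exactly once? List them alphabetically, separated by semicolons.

Bigram counts meeting the condition (exactly once):
  day laugh: 1
  laugh day: 1
  laugh laugh: 1

day laugh; laugh day; laugh laugh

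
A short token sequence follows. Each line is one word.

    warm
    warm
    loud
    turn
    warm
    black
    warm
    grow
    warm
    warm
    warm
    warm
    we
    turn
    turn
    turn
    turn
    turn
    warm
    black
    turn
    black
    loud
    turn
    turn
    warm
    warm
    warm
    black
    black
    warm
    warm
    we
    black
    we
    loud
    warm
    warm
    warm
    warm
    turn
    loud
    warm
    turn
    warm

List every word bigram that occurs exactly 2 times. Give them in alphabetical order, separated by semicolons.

black warm; loud turn; loud warm; warm turn; warm we

Bigram counts meeting the condition (exactly 2 times):
  black warm: 2
  loud turn: 2
  loud warm: 2
  warm turn: 2
  warm we: 2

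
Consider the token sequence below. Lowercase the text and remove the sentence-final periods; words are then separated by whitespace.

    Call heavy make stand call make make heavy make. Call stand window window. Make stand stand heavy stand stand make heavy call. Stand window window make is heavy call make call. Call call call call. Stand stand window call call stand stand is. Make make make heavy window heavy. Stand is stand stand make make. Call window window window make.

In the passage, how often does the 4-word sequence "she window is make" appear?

0

Scanning the 57 overlapping 4-gram windows for "she window is make":
  (none found)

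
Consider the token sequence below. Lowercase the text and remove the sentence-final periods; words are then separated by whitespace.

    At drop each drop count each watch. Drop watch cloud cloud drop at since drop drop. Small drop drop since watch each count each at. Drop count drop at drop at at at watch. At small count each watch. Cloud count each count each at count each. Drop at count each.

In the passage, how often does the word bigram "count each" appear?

7

Scanning the 50 overlapping bigram windows for "count each":
  position 5–6: count each
  position 23–24: count each
  position 37–38: count each
  position 41–42: count each
  position 43–44: count each
  position 46–47: count each
  position 50–51: count each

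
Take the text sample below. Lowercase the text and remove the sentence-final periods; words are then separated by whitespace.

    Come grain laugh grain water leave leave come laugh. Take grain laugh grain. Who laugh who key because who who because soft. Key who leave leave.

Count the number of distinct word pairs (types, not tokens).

22

26 tokens → 25 bigram windows in total.
Repeated bigrams (each contributes count−1 duplicates):
  grain laugh: 2
  laugh grain: 2
  leave leave: 2
3 duplicate windows → 25 − 3 = 22 distinct.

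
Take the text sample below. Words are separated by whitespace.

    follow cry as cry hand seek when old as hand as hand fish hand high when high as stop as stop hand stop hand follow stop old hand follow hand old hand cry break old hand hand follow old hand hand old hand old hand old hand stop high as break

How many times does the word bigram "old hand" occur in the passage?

Scanning the 50 overlapping bigram windows for "old hand":
  position 27–28: old hand
  position 31–32: old hand
  position 35–36: old hand
  position 39–40: old hand
  position 42–43: old hand
  position 44–45: old hand
  position 46–47: old hand

7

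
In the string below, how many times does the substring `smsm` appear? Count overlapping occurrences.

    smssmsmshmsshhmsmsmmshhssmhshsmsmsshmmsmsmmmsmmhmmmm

Sliding a length-4 window over the 52 characters (49 positions):
  position 4–7: smsm
  position 16–19: smsm
  position 30–33: smsm
  position 39–42: smsm

4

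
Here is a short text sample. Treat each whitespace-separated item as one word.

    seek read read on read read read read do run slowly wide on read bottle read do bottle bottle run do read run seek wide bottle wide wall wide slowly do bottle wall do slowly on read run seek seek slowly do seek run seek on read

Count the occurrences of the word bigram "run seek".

3

Scanning the 46 overlapping bigram windows for "run seek":
  position 23–24: run seek
  position 38–39: run seek
  position 44–45: run seek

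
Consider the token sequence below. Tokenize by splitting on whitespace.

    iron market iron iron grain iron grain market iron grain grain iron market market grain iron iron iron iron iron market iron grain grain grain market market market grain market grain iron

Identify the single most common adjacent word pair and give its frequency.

"iron iron", 5 times

Bigram frequencies (highest first):
  iron iron: 5
  iron grain: 4
  grain iron: 4
  iron market: 3
  market iron: 3
  grain market: 3
  … (3 more, each ≤ 3)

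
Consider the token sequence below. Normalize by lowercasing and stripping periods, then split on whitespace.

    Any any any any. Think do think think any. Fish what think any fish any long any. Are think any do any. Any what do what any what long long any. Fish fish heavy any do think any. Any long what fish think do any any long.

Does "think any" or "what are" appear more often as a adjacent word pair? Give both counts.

"think any" (4 vs 0)

"think any": 4 occurrences
"what are": 0 occurrences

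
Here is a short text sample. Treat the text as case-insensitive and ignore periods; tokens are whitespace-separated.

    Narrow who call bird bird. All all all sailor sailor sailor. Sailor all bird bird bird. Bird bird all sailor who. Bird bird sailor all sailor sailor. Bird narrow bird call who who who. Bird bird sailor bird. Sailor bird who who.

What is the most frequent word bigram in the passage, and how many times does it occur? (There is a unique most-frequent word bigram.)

"bird bird", 7 times

Bigram frequencies (highest first):
  bird bird: 7
  sailor sailor: 4
  all sailor: 3
  bird sailor: 3
  sailor bird: 3
  who who: 3
  … (14 more, each ≤ 2)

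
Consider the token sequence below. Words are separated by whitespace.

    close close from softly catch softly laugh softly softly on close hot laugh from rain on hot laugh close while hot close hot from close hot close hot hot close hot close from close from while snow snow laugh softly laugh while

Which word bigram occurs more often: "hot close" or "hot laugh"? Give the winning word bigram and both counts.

"hot close": 4 occurrences
"hot laugh": 2 occurrences

"hot close" (4 vs 2)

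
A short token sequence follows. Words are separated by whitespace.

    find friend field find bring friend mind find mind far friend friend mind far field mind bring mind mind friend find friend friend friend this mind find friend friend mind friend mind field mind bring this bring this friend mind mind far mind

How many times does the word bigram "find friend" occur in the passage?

3

Scanning the 42 overlapping bigram windows for "find friend":
  position 1–2: find friend
  position 21–22: find friend
  position 27–28: find friend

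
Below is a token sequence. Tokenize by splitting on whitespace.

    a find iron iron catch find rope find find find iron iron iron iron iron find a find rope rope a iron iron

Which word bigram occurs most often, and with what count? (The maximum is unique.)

Bigram frequencies (highest first):
  iron iron: 6
  a find: 2
  find iron: 2
  find rope: 2
  find find: 2
  iron catch: 1
  … (7 more, each ≤ 1)

"iron iron", 6 times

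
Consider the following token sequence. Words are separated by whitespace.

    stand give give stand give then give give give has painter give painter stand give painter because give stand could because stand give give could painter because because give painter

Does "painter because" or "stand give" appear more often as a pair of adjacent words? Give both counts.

"painter because": 2 occurrences
"stand give": 4 occurrences

"stand give" (4 vs 2)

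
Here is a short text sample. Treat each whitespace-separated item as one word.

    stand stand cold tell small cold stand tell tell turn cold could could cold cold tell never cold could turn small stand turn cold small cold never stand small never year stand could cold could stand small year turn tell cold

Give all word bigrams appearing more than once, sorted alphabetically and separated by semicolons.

Bigram counts meeting the condition (more than once):
  cold could: 3
  cold tell: 2
  could cold: 2
  small cold: 2
  stand small: 2
  turn cold: 2

cold could; cold tell; could cold; small cold; stand small; turn cold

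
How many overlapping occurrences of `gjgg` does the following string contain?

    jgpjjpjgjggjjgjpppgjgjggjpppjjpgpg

2

Sliding a length-4 window over the 34 characters (31 positions):
  position 8–11: gjgg
  position 21–24: gjgg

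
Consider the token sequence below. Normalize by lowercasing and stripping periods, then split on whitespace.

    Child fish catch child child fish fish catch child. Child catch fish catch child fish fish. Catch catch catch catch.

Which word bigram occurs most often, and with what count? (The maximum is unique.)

Bigram frequencies (highest first):
  fish catch: 4
  child fish: 3
  catch child: 3
  catch catch: 3
  child child: 2
  fish fish: 2
  … (2 more, each ≤ 1)

"fish catch", 4 times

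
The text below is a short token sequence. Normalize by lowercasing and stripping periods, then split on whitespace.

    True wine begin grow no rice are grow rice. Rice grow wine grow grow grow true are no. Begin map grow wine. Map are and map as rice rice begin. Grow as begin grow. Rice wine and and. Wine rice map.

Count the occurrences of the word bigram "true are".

1

Scanning the 40 overlapping bigram windows for "true are":
  position 16–17: true are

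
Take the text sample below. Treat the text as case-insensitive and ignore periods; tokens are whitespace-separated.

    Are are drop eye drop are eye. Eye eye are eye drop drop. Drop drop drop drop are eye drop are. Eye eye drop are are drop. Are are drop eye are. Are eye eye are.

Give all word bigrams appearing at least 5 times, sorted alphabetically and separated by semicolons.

Bigram counts meeting the condition (at least 5 times):
  are eye: 5
  drop are: 5
  drop drop: 5

are eye; drop are; drop drop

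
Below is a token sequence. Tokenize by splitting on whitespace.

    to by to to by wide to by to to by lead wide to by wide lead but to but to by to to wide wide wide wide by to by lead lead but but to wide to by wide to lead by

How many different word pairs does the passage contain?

18

43 tokens → 42 bigram windows in total.
Repeated bigrams (each contributes count−1 duplicates):
  to by: 8
  by to: 4
  wide to: 4
  but to: 3
  by wide: 3
  to to: 3
  wide wide: 3
  by lead: 2
  … (2 more repeated)
24 duplicate windows → 42 − 24 = 18 distinct.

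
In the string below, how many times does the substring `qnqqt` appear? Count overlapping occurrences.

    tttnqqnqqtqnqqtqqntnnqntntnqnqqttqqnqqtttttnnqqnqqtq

5

Sliding a length-5 window over the 52 characters (48 positions):
  position 6–10: qnqqt
  position 11–15: qnqqt
  position 28–32: qnqqt
  position 35–39: qnqqt
  position 47–51: qnqqt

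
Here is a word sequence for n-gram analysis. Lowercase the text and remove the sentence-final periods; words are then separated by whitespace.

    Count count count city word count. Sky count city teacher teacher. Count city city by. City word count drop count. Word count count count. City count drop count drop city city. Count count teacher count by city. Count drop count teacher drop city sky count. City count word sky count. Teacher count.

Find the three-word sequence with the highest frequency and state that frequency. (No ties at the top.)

Trigram frequencies (highest first):
  count drop count: 3
  count count count: 2
  count count city: 2
  city word count: 2
  sky count city: 2
  count city count: 2
  … (35 more, each ≤ 2)

"count drop count", 3 times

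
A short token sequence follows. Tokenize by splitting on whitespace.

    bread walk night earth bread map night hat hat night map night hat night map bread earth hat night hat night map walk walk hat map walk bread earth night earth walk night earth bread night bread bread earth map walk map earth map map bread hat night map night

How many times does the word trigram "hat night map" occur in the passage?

Scanning the 48 overlapping trigram windows for "hat night map":
  position 9–11: hat night map
  position 13–15: hat night map
  position 20–22: hat night map
  position 47–49: hat night map

4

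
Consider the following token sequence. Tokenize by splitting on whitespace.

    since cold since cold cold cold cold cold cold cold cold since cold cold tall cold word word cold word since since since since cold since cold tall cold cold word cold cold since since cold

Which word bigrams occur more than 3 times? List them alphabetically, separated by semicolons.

cold cold; cold since; since cold; since since

Bigram counts meeting the condition (more than 3 times):
  cold cold: 10
  cold since: 4
  since cold: 6
  since since: 4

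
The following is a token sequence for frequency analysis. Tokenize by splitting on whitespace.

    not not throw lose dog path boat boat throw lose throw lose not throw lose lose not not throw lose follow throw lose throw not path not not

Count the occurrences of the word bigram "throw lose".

6

Scanning the 27 overlapping bigram windows for "throw lose":
  position 3–4: throw lose
  position 9–10: throw lose
  position 11–12: throw lose
  position 14–15: throw lose
  position 19–20: throw lose
  position 22–23: throw lose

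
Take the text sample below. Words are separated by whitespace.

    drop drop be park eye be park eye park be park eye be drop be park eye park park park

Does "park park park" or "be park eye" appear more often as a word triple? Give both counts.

"be park eye" (4 vs 1)

"park park park": 1 occurrence
"be park eye": 4 occurrences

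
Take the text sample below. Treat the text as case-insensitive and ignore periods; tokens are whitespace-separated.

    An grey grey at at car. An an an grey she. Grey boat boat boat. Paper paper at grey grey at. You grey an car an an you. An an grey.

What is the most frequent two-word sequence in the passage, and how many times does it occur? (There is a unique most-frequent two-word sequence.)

Bigram frequencies (highest first):
  an an: 4
  an grey: 3
  grey grey: 2
  grey at: 2
  car an: 2
  boat boat: 2
  … (15 more, each ≤ 1)

"an an", 4 times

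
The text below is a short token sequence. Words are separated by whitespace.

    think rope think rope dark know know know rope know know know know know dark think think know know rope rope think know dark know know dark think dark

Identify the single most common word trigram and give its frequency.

"know know know", 4 times

Trigram frequencies (highest first):
  know know know: 4
  dark know know: 2
  know know rope: 2
  know know dark: 2
  know dark think: 2
  think rope think: 1
  … (14 more, each ≤ 1)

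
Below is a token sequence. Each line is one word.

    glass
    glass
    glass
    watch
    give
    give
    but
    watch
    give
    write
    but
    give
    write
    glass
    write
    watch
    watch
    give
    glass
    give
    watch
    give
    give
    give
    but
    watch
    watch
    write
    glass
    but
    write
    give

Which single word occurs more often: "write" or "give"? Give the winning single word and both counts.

"give" (10 vs 5)

"write": 5 occurrences
"give": 10 occurrences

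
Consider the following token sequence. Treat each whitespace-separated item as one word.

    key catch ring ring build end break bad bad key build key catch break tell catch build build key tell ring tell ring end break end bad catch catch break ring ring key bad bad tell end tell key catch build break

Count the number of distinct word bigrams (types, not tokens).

42 tokens → 41 bigram windows in total.
Repeated bigrams (each contributes count−1 duplicates):
  key catch: 3
  bad bad: 2
  build key: 2
  catch break: 2
  catch build: 2
  end break: 2
  ring ring: 2
  tell ring: 2
9 duplicate windows → 41 − 9 = 32 distinct.

32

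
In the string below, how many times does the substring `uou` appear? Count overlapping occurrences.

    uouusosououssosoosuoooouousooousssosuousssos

4

Sliding a length-3 window over the 44 characters (42 positions):
  position 1–3: uou
  position 9–11: uou
  position 24–26: uou
  position 37–39: uou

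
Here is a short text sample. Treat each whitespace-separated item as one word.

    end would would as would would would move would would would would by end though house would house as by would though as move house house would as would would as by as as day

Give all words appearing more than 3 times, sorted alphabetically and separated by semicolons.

Unigram counts meeting the condition (more than 3 times):
  as: 7
  house: 4
  would: 14

as; house; would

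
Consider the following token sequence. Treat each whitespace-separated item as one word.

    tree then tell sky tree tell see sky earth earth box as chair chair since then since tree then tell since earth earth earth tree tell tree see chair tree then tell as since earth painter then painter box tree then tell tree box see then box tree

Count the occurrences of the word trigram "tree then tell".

Scanning the 46 overlapping trigram windows for "tree then tell":
  position 1–3: tree then tell
  position 18–20: tree then tell
  position 30–32: tree then tell
  position 40–42: tree then tell

4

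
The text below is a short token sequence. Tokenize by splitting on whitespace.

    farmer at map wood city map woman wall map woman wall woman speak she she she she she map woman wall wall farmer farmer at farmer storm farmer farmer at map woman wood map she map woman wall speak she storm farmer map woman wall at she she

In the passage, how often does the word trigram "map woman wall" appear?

5

Scanning the 46 overlapping trigram windows for "map woman wall":
  position 6–8: map woman wall
  position 9–11: map woman wall
  position 19–21: map woman wall
  position 36–38: map woman wall
  position 43–45: map woman wall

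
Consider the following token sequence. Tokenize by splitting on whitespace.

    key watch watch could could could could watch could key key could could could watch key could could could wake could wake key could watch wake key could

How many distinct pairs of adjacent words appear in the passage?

13

28 tokens → 27 bigram windows in total.
Repeated bigrams (each contributes count−1 duplicates):
  could could: 7
  key could: 4
  could watch: 3
  could wake: 2
  wake key: 2
  watch could: 2
14 duplicate windows → 27 − 14 = 13 distinct.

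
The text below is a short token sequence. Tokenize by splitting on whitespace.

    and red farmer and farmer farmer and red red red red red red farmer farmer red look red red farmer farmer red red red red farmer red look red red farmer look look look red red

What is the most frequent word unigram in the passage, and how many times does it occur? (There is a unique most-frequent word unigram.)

"red", 19 times

Unigram frequencies (highest first):
  red: 19
  farmer: 9
  look: 5
  and: 3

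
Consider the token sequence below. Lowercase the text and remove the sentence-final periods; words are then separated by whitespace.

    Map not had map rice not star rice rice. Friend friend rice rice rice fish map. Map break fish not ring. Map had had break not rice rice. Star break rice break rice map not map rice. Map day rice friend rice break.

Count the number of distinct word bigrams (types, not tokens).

43 tokens → 42 bigram windows in total.
Repeated bigrams (each contributes count−1 duplicates):
  rice rice: 4
  break rice: 2
  friend rice: 2
  map not: 2
  map rice: 2
  rice break: 2
  rice friend: 2
  rice map: 2
10 duplicate windows → 42 − 10 = 32 distinct.

32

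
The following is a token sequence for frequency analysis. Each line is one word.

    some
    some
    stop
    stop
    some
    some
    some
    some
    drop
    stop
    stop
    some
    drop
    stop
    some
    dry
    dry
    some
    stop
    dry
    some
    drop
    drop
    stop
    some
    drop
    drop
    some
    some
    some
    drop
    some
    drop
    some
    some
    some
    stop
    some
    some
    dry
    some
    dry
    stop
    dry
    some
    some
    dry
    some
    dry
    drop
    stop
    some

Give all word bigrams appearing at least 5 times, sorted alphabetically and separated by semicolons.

Bigram counts meeting the condition (at least 5 times):
  dry some: 5
  some drop: 6
  some dry: 5
  some some: 10
  stop some: 6

dry some; some drop; some dry; some some; stop some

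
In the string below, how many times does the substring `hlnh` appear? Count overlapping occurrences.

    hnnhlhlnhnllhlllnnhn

Sliding a length-4 window over the 20 characters (17 positions):
  position 6–9: hlnh

1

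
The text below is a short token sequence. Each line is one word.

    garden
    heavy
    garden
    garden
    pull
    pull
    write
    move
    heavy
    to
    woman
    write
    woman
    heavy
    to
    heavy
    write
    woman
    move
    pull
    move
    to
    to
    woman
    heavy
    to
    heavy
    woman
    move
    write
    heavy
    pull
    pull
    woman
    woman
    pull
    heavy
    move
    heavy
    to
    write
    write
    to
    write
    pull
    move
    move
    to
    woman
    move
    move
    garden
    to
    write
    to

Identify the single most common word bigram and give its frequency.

"heavy to", 4 times

Bigram frequencies (highest first):
  heavy to: 4
  to woman: 3
  woman move: 3
  to write: 3
  pull pull: 2
  move heavy: 2
  … (30 more, each ≤ 2)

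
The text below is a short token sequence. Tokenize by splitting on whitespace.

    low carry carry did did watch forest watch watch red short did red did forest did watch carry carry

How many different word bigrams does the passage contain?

19 tokens → 18 bigram windows in total.
Repeated bigrams (each contributes count−1 duplicates):
  carry carry: 2
  did watch: 2
2 duplicate windows → 18 − 2 = 16 distinct.

16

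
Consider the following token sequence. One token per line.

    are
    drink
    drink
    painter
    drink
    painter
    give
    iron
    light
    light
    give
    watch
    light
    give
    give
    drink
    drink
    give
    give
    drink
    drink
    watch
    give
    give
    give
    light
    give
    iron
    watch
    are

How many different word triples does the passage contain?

26

30 tokens → 28 trigram windows in total.
Repeated trigrams (each contributes count−1 duplicates):
  give drink drink: 2
  give give drink: 2
2 duplicate windows → 28 − 2 = 26 distinct.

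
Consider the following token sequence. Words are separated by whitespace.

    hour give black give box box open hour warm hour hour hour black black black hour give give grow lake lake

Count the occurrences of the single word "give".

4

Scanning the 21 tokens for "give":
  position 2: give
  position 4: give
  position 17: give
  position 18: give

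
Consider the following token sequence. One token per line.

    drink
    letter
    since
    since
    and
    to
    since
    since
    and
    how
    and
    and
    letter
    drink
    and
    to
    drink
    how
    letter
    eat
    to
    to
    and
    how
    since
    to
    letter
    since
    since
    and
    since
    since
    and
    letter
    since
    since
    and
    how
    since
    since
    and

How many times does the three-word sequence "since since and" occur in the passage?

Scanning the 39 overlapping trigram windows for "since since and":
  position 3–5: since since and
  position 7–9: since since and
  position 28–30: since since and
  position 31–33: since since and
  position 35–37: since since and
  position 39–41: since since and

6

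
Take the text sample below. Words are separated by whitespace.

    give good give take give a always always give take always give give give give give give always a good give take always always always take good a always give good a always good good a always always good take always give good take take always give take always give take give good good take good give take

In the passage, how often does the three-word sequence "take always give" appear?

4

Scanning the 56 overlapping trigram windows for "take always give":
  position 10–12: take always give
  position 40–42: take always give
  position 45–47: take always give
  position 48–50: take always give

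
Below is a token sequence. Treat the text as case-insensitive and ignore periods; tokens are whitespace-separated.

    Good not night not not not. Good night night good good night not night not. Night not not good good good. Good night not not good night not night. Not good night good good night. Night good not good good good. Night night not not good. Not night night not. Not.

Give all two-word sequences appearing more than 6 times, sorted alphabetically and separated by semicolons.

good good; good night; night not

Bigram counts meeting the condition (more than 6 times):
  good good: 7
  good night: 7
  night not: 9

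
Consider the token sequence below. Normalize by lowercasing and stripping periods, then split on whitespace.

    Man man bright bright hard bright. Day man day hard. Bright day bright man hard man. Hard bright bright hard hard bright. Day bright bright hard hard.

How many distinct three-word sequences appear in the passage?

27 tokens → 25 trigram windows in total.
Repeated trigrams (each contributes count−1 duplicates):
  bright bright hard: 3
  hard bright day: 3
  bright day bright: 2
  bright hard hard: 2
6 duplicate windows → 25 − 6 = 19 distinct.

19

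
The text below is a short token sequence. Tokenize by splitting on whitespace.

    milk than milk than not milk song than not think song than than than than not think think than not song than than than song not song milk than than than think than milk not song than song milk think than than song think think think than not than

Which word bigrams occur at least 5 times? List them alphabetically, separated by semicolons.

than not; than than

Bigram counts meeting the condition (at least 5 times):
  than not: 5
  than than: 8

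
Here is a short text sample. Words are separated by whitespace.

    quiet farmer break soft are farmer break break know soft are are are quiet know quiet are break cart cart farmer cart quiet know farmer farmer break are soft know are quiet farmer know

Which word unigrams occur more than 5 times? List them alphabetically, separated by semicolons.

are; farmer

Unigram counts meeting the condition (more than 5 times):
  are: 7
  farmer: 6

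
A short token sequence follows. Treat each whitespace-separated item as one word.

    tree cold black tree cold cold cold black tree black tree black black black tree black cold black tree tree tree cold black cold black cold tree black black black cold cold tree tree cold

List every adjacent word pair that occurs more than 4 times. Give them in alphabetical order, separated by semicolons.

Bigram counts meeting the condition (more than 4 times):
  black tree: 5
  cold black: 5

black tree; cold black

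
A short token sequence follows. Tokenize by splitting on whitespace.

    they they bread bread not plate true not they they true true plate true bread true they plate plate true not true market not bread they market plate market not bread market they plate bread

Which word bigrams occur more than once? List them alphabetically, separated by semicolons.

market not; not bread; plate true; they plate; they they; true not

Bigram counts meeting the condition (more than once):
  market not: 2
  not bread: 2
  plate true: 3
  they plate: 2
  they they: 2
  true not: 2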